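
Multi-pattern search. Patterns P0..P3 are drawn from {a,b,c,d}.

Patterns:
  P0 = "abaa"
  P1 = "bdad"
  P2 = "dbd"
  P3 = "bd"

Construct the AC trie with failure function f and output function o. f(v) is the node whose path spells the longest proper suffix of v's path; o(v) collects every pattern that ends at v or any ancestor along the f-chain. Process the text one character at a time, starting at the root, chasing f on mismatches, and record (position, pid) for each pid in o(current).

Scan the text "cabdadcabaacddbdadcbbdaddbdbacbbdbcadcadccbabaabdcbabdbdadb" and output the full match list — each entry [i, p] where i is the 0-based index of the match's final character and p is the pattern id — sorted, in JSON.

Build automaton:
Trie (insert patterns):
  n0 'ε': a→1 b→5 d→9
  n1 'a': b→2
  n2 'ab': a→3
  n3 'aba': a→4
  n4 'abaa': ·  [P0 ends]
  n5 'b': d→6
  n6 'bd': a→7  [P3 ends]
  n7 'bda': d→8
  n8 'bdad': ·  [P1 ends]
  n9 'd': b→10
  n10 'db': d→11
  n11 'dbd': ·  [P2 ends]

Failure links (BFS by depth):
  n1('a'): parent n0 fail=0; on 'a' 0 → fail=0;  out ∅∪∅=∅
  n5('b'): parent n0 fail=0; on 'b' 0 → fail=0;  out ∅∪∅=∅
  n9('d'): parent n0 fail=0; on 'd' 0 → fail=0;  out ∅∪∅=∅
  n2('ab'): parent n1 fail=0; on 'b' 0 → fail=5;  out ∅∪∅=∅
  n6('bd'): parent n5 fail=0; on 'd' 0 → fail=9;  out {3}∪∅={3}
  n10('db'): parent n9 fail=0; on 'b' 0 → fail=5;  out ∅∪∅=∅
  n3('aba'): parent n2 fail=5; on 'a' 5→0 → fail=1;  out ∅∪∅=∅
  n7('bda'): parent n6 fail=9; on 'a' 9→0 → fail=1;  out ∅∪∅=∅
  n11('dbd'): parent n10 fail=5; on 'd' 5 → fail=6;  out {2}∪{3}={2,3}
  n4('abaa'): parent n3 fail=1; on 'a' 1→0 → fail=1;  out {0}∪∅={0}
  n8('bdad'): parent n7 fail=1; on 'd' 1→0 → fail=9;  out {1}∪∅={1}

Text stream:
i=0 'c': node 0→0
i=1 'a': node 0→1
i=2 'b': node 1→2
i=3 'd': node 2→6 (fail-walked)  emit P3@[2:3]
i=4 'a': node 6→7
i=5 'd': node 7→8  emit P1@[2:5]
i=6 'c': node 8→0 (fail-walked)
i=7 'a': node 0→1
i=8 'b': node 1→2
i=9 'a': node 2→3
i=10 'a': node 3→4  emit P0@[7:10]
i=11 'c': node 4→0 (fail-walked)
i=12 'd': node 0→9
i=13 'd': node 9→9 (fail-walked)
i=14 'b': node 9→10
i=15 'd': node 10→11  emit P2@[13:15],P3@[14:15]
i=16 'a': node 11→7 (fail-walked)
i=17 'd': node 7→8  emit P1@[14:17]
i=18 'c': node 8→0 (fail-walked)
i=19 'b': node 0→5
i=20 'b': node 5→5 (fail-walked)
i=21 'd': node 5→6  emit P3@[20:21]
i=22 'a': node 6→7
i=23 'd': node 7→8  emit P1@[20:23]
i=24 'd': node 8→9 (fail-walked)
i=25 'b': node 9→10
i=26 'd': node 10→11  emit P2@[24:26],P3@[25:26]
i=27 'b': node 11→10 (fail-walked)
i=28 'a': node 10→1 (fail-walked)
i=29 'c': node 1→0 (fail-walked)
i=30 'b': node 0→5
i=31 'b': node 5→5 (fail-walked)
i=32 'd': node 5→6  emit P3@[31:32]
i=33 'b': node 6→10 (fail-walked)
i=34 'c': node 10→0 (fail-walked)
i=35 'a': node 0→1
i=36 'd': node 1→9 (fail-walked)
i=37 'c': node 9→0 (fail-walked)
i=38 'a': node 0→1
i=39 'd': node 1→9 (fail-walked)
i=40 'c': node 9→0 (fail-walked)
i=41 'c': node 0→0
i=42 'b': node 0→5
i=43 'a': node 5→1 (fail-walked)
i=44 'b': node 1→2
i=45 'a': node 2→3
i=46 'a': node 3→4  emit P0@[43:46]
i=47 'b': node 4→2 (fail-walked)
i=48 'd': node 2→6 (fail-walked)  emit P3@[47:48]
i=49 'c': node 6→0 (fail-walked)
i=50 'b': node 0→5
i=51 'a': node 5→1 (fail-walked)
i=52 'b': node 1→2
i=53 'd': node 2→6 (fail-walked)  emit P3@[52:53]
i=54 'b': node 6→10 (fail-walked)
i=55 'd': node 10→11  emit P2@[53:55],P3@[54:55]
i=56 'a': node 11→7 (fail-walked)
i=57 'd': node 7→8  emit P1@[54:57]
i=58 'b': node 8→10 (fail-walked)

All matches (sorted): [[3,3],[5,1],[10,0],[15,2],[15,3],[17,1],[21,3],[23,1],[26,2],[26,3],[32,3],[46,0],[48,3],[53,3],[55,2],[55,3],[57,1]]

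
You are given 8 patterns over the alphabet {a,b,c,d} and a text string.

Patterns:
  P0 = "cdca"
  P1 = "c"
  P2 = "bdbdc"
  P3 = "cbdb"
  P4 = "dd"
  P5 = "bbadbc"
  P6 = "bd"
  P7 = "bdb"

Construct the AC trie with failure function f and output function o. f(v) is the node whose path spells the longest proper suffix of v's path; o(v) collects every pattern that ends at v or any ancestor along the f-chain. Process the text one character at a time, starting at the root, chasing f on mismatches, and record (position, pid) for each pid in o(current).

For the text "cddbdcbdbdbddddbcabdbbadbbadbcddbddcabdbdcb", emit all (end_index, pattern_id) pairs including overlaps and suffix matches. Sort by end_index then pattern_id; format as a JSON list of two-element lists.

Build:
Trie (insert patterns):
  n0 'ε': b→5 c→1 d→13
  n1 'c': b→10 d→2  ←P1
  n2 'cd': c→3
  n3 'cdc': a→4
  n4 'cdca': ·  ←P0
  n5 'b': b→15 d→6
  n6 'bd': b→7  ←P6
  n7 'bdb': d→8  ←P7
  n8 'bdbd': c→9
  n9 'bdbdc': ·  ←P2
  n10 'cb': d→11
  n11 'cbd': b→12
  n12 'cbdb': ·  ←P3
  n13 'd': d→14
  n14 'dd': ·  ←P4
  n15 'bb': a→16
  n16 'bba': d→17
  n17 'bbad': b→18
  n18 'bbadb': c→19
  n19 'bbadbc': ·  ←P5

BFS fail/out derivation:
  fail(1) 'c': from fail(0)=0 chase 'c': 0 ⇒ 0;  out={1}∪out(0)={1}
  fail(5) 'b': from fail(0)=0 chase 'b': 0 ⇒ 0;  out=∅∪out(0)=∅
  fail(13) 'd': from fail(0)=0 chase 'd': 0 ⇒ 0;  out=∅∪out(0)=∅
  fail(2) 'cd': from fail(1)=0 chase 'd': 0 ⇒ 13;  out=∅∪out(13)=∅
  fail(6) 'bd': from fail(5)=0 chase 'd': 0 ⇒ 13;  out={6}∪out(13)={6}
  fail(10) 'cb': from fail(1)=0 chase 'b': 0 ⇒ 5;  out=∅∪out(5)=∅
  fail(14) 'dd': from fail(13)=0 chase 'd': 0 ⇒ 13;  out={4}∪out(13)={4}
  fail(15) 'bb': from fail(5)=0 chase 'b': 0 ⇒ 5;  out=∅∪out(5)=∅
  fail(3) 'cdc': from fail(2)=13 chase 'c': 13→0 ⇒ 1;  out=∅∪out(1)={1}
  fail(7) 'bdb': from fail(6)=13 chase 'b': 13→0 ⇒ 5;  out={7}∪out(5)={7}
  fail(11) 'cbd': from fail(10)=5 chase 'd': 5 ⇒ 6;  out=∅∪out(6)={6}
  fail(16) 'bba': from fail(15)=5 chase 'a': 5→0 ⇒ 0;  out=∅∪out(0)=∅
  fail(4) 'cdca': from fail(3)=1 chase 'a': 1→0 ⇒ 0;  out={0}∪out(0)={0}
  fail(8) 'bdbd': from fail(7)=5 chase 'd': 5 ⇒ 6;  out=∅∪out(6)={6}
  fail(12) 'cbdb': from fail(11)=6 chase 'b': 6 ⇒ 7;  out={3}∪out(7)={3,7}
  fail(17) 'bbad': from fail(16)=0 chase 'd': 0 ⇒ 13;  out=∅∪out(13)=∅
  fail(9) 'bdbdc': from fail(8)=6 chase 'c': 6→13→0 ⇒ 1;  out={2}∪out(1)={1,2}
  fail(18) 'bbadb': from fail(17)=13 chase 'b': 13→0 ⇒ 5;  out=∅∪out(5)=∅
  fail(19) 'bbadbc': from fail(18)=5 chase 'c': 5→0 ⇒ 1;  out={5}∪out(1)={1,5}

Scan:
pos 0 'c': at 1  → match P1@[0:0]
pos 1 'd': at 2
pos 2 'd': at 14 (via fail)  → match P4@[1:2]
pos 3 'b': at 5 (via fail)
pos 4 'd': at 6  → match P6@[3:4]
pos 5 'c': at 1 (via fail)  → match P1@[5:5]
pos 6 'b': at 10
pos 7 'd': at 11  → match P6@[6:7]
pos 8 'b': at 12  → match P3@[5:8],P7@[6:8]
pos 9 'd': at 8 (via fail)  → match P6@[8:9]
pos 10 'b': at 7 (via fail)  → match P7@[8:10]
pos 11 'd': at 8  → match P6@[10:11]
pos 12 'd': at 14 (via fail)  → match P4@[11:12]
pos 13 'd': at 14 (via fail)  → match P4@[12:13]
pos 14 'd': at 14 (via fail)  → match P4@[13:14]
pos 15 'b': at 5 (via fail)
pos 16 'c': at 1 (via fail)  → match P1@[16:16]
pos 17 'a': at 0 (via fail)
pos 18 'b': at 5
pos 19 'd': at 6  → match P6@[18:19]
pos 20 'b': at 7  → match P7@[18:20]
pos 21 'b': at 15 (via fail)
pos 22 'a': at 16
pos 23 'd': at 17
pos 24 'b': at 18
pos 25 'b': at 15 (via fail)
pos 26 'a': at 16
pos 27 'd': at 17
pos 28 'b': at 18
pos 29 'c': at 19  → match P1@[29:29],P5@[24:29]
pos 30 'd': at 2 (via fail)
pos 31 'd': at 14 (via fail)  → match P4@[30:31]
pos 32 'b': at 5 (via fail)
pos 33 'd': at 6  → match P6@[32:33]
pos 34 'd': at 14 (via fail)  → match P4@[33:34]
pos 35 'c': at 1 (via fail)  → match P1@[35:35]
pos 36 'a': at 0 (via fail)
pos 37 'b': at 5
pos 38 'd': at 6  → match P6@[37:38]
pos 39 'b': at 7  → match P7@[37:39]
pos 40 'd': at 8  → match P6@[39:40]
pos 41 'c': at 9  → match P1@[41:41],P2@[37:41]
pos 42 'b': at 10 (via fail)

Result: [[0,1],[2,4],[4,6],[5,1],[7,6],[8,3],[8,7],[9,6],[10,7],[11,6],[12,4],[13,4],[14,4],[16,1],[19,6],[20,7],[29,1],[29,5],[31,4],[33,6],[34,4],[35,1],[38,6],[39,7],[40,6],[41,1],[41,2]]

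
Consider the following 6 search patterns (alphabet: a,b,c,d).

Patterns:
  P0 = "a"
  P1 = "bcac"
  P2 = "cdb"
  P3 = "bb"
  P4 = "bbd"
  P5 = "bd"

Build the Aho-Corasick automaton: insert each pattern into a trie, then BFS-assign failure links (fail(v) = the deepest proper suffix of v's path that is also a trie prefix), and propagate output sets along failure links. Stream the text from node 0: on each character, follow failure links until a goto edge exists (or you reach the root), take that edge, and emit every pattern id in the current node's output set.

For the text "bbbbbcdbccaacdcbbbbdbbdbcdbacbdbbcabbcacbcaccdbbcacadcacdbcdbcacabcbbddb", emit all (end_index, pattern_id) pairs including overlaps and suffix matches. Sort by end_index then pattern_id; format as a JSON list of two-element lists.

Build:
Trie nodes:
  n0 'ε': a→1 b→2 c→6
  n1 'a': ·  ←P0
  n2 'b': b→9 c→3 d→11
  n3 'bc': a→4
  n4 'bca': c→5
  n5 'bcac': ·  ←P1
  n6 'c': d→7
  n7 'cd': b→8
  n8 'cdb': ·  ←P2
  n9 'bb': d→10  ←P3
  n10 'bbd': ·  ←P4
  n11 'bd': ·  ←P5

Failure links (BFS by depth):
  fail(1) 'a': from fail(0)=0 chase 'a': 0 ⇒ 0;  out={0}∪out(0)={0}
  fail(2) 'b': from fail(0)=0 chase 'b': 0 ⇒ 0;  out=∅∪out(0)=∅
  fail(6) 'c': from fail(0)=0 chase 'c': 0 ⇒ 0;  out=∅∪out(0)=∅
  fail(3) 'bc': from fail(2)=0 chase 'c': 0 ⇒ 6;  out=∅∪out(6)=∅
  fail(7) 'cd': from fail(6)=0 chase 'd': 0 ⇒ 0;  out=∅∪out(0)=∅
  fail(9) 'bb': from fail(2)=0 chase 'b': 0 ⇒ 2;  out={3}∪out(2)={3}
  fail(11) 'bd': from fail(2)=0 chase 'd': 0 ⇒ 0;  out={5}∪out(0)={5}
  fail(4) 'bca': from fail(3)=6 chase 'a': 6→0 ⇒ 1;  out=∅∪out(1)={0}
  fail(8) 'cdb': from fail(7)=0 chase 'b': 0 ⇒ 2;  out={2}∪out(2)={2}
  fail(10) 'bbd': from fail(9)=2 chase 'd': 2 ⇒ 11;  out={4}∪out(11)={4,5}
  fail(5) 'bcac': from fail(4)=1 chase 'c': 1→0 ⇒ 6;  out={1}∪out(6)={1}

Text stream:
pos 0 'b': at 2
pos 1 'b': at 9  emit P3@[0:1]
pos 2 'b': at 9 (via fail)  emit P3@[1:2]
pos 3 'b': at 9 (via fail)  emit P3@[2:3]
pos 4 'b': at 9 (via fail)  emit P3@[3:4]
pos 5 'c': at 3 (via fail)
pos 6 'd': at 7 (via fail)
pos 7 'b': at 8  emit P2@[5:7]
pos 8 'c': at 3 (via fail)
pos 9 'c': at 6 (via fail)
pos 10 'a': at 1 (via fail)  emit P0@[10:10]
pos 11 'a': at 1 (via fail)  emit P0@[11:11]
pos 12 'c': at 6 (via fail)
pos 13 'd': at 7
pos 14 'c': at 6 (via fail)
pos 15 'b': at 2 (via fail)
pos 16 'b': at 9  emit P3@[15:16]
pos 17 'b': at 9 (via fail)  emit P3@[16:17]
pos 18 'b': at 9 (via fail)  emit P3@[17:18]
pos 19 'd': at 10  emit P4@[17:19],P5@[18:19]
pos 20 'b': at 2 (via fail)
pos 21 'b': at 9  emit P3@[20:21]
pos 22 'd': at 10  emit P4@[20:22],P5@[21:22]
pos 23 'b': at 2 (via fail)
pos 24 'c': at 3
pos 25 'd': at 7 (via fail)
pos 26 'b': at 8  emit P2@[24:26]
pos 27 'a': at 1 (via fail)  emit P0@[27:27]
pos 28 'c': at 6 (via fail)
pos 29 'b': at 2 (via fail)
pos 30 'd': at 11  emit P5@[29:30]
pos 31 'b': at 2 (via fail)
pos 32 'b': at 9  emit P3@[31:32]
pos 33 'c': at 3 (via fail)
pos 34 'a': at 4  emit P0@[34:34]
pos 35 'b': at 2 (via fail)
pos 36 'b': at 9  emit P3@[35:36]
pos 37 'c': at 3 (via fail)
pos 38 'a': at 4  emit P0@[38:38]
pos 39 'c': at 5  emit P1@[36:39]
pos 40 'b': at 2 (via fail)
pos 41 'c': at 3
pos 42 'a': at 4  emit P0@[42:42]
pos 43 'c': at 5  emit P1@[40:43]
pos 44 'c': at 6 (via fail)
pos 45 'd': at 7
pos 46 'b': at 8  emit P2@[44:46]
pos 47 'b': at 9 (via fail)  emit P3@[46:47]
pos 48 'c': at 3 (via fail)
pos 49 'a': at 4  emit P0@[49:49]
pos 50 'c': at 5  emit P1@[47:50]
pos 51 'a': at 1 (via fail)  emit P0@[51:51]
pos 52 'd': at 0 (via fail)
pos 53 'c': at 6
pos 54 'a': at 1 (via fail)  emit P0@[54:54]
pos 55 'c': at 6 (via fail)
pos 56 'd': at 7
pos 57 'b': at 8  emit P2@[55:57]
pos 58 'c': at 3 (via fail)
pos 59 'd': at 7 (via fail)
pos 60 'b': at 8  emit P2@[58:60]
pos 61 'c': at 3 (via fail)
pos 62 'a': at 4  emit P0@[62:62]
pos 63 'c': at 5  emit P1@[60:63]
pos 64 'a': at 1 (via fail)  emit P0@[64:64]
pos 65 'b': at 2 (via fail)
pos 66 'c': at 3
pos 67 'b': at 2 (via fail)
pos 68 'b': at 9  emit P3@[67:68]
pos 69 'd': at 10  emit P4@[67:69],P5@[68:69]
pos 70 'd': at 0 (via fail)
pos 71 'b': at 2

Result: [[1,3],[2,3],[3,3],[4,3],[7,2],[10,0],[11,0],[16,3],[17,3],[18,3],[19,4],[19,5],[21,3],[22,4],[22,5],[26,2],[27,0],[30,5],[32,3],[34,0],[36,3],[38,0],[39,1],[42,0],[43,1],[46,2],[47,3],[49,0],[50,1],[51,0],[54,0],[57,2],[60,2],[62,0],[63,1],[64,0],[68,3],[69,4],[69,5]]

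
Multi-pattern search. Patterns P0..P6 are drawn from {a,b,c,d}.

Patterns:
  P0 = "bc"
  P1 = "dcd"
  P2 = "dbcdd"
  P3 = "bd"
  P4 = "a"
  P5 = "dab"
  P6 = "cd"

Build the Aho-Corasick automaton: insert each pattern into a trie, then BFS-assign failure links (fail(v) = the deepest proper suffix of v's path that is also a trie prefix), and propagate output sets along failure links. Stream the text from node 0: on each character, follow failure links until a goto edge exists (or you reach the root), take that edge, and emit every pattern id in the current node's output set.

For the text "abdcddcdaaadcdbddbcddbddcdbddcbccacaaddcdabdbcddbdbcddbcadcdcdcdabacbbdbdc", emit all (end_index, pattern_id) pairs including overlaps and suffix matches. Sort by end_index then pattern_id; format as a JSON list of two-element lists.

Build:
Trie (insert patterns):
  0='ε' goto a→11 b→1 c→14 d→3
  1='b' goto c→2 d→10
  2='bc' goto ·  [P0 ends]
  3='d' goto a→12 b→6 c→4
  4='dc' goto d→5
  5='dcd' goto ·  [P1 ends]
  6='db' goto c→7
  7='dbc' goto d→8
  8='dbcd' goto d→9
  9='dbcdd' goto ·  [P2 ends]
  10='bd' goto ·  [P3 ends]
  11='a' goto ·  [P4 ends]
  12='da' goto b→13
  13='dab' goto ·  [P5 ends]
  14='c' goto d→15
  15='cd' goto ·  [P6 ends]

Failure links (BFS by depth):
  n1('b'): parent n0 fail=0; on 'b' 0 → fail=0;  out ∅∪∅=∅
  n3('d'): parent n0 fail=0; on 'd' 0 → fail=0;  out ∅∪∅=∅
  n11('a'): parent n0 fail=0; on 'a' 0 → fail=0;  out {4}∪∅={4}
  n14('c'): parent n0 fail=0; on 'c' 0 → fail=0;  out ∅∪∅=∅
  n2('bc'): parent n1 fail=0; on 'c' 0 → fail=14;  out {0}∪∅={0}
  n4('dc'): parent n3 fail=0; on 'c' 0 → fail=14;  out ∅∪∅=∅
  n6('db'): parent n3 fail=0; on 'b' 0 → fail=1;  out ∅∪∅=∅
  n10('bd'): parent n1 fail=0; on 'd' 0 → fail=3;  out {3}∪∅={3}
  n12('da'): parent n3 fail=0; on 'a' 0 → fail=11;  out ∅∪{4}={4}
  n15('cd'): parent n14 fail=0; on 'd' 0 → fail=3;  out {6}∪∅={6}
  n5('dcd'): parent n4 fail=14; on 'd' 14 → fail=15;  out {1}∪{6}={1,6}
  n7('dbc'): parent n6 fail=1; on 'c' 1 → fail=2;  out ∅∪{0}={0}
  n13('dab'): parent n12 fail=11; on 'b' 11→0 → fail=1;  out {5}∪∅={5}
  n8('dbcd'): parent n7 fail=2; on 'd' 2→14 → fail=15;  out ∅∪{6}={6}
  n9('dbcdd'): parent n8 fail=15; on 'd' 15→3→0 → fail=3;  out {2}∪∅={2}

Run:
i=0 'a': node 0→11  emit P4@[0:0]
i=1 'b': node 11→1 ·f
i=2 'd': node 1→10  emit P3@[1:2]
i=3 'c': node 10→4 ·f
i=4 'd': node 4→5  emit P1@[2:4],P6@[3:4]
i=5 'd': node 5→3 ·f
i=6 'c': node 3→4
i=7 'd': node 4→5  emit P1@[5:7],P6@[6:7]
i=8 'a': node 5→12 ·f  emit P4@[8:8]
i=9 'a': node 12→11 ·f  emit P4@[9:9]
i=10 'a': node 11→11 ·f  emit P4@[10:10]
i=11 'd': node 11→3 ·f
i=12 'c': node 3→4
i=13 'd': node 4→5  emit P1@[11:13],P6@[12:13]
i=14 'b': node 5→6 ·f
i=15 'd': node 6→10 ·f  emit P3@[14:15]
i=16 'd': node 10→3 ·f
i=17 'b': node 3→6
i=18 'c': node 6→7  emit P0@[17:18]
i=19 'd': node 7→8  emit P6@[18:19]
i=20 'd': node 8→9  emit P2@[16:20]
i=21 'b': node 9→6 ·f
i=22 'd': node 6→10 ·f  emit P3@[21:22]
i=23 'd': node 10→3 ·f
i=24 'c': node 3→4
i=25 'd': node 4→5  emit P1@[23:25],P6@[24:25]
i=26 'b': node 5→6 ·f
i=27 'd': node 6→10 ·f  emit P3@[26:27]
i=28 'd': node 10→3 ·f
i=29 'c': node 3→4
i=30 'b': node 4→1 ·f
i=31 'c': node 1→2  emit P0@[30:31]
i=32 'c': node 2→14 ·f
i=33 'a': node 14→11 ·f  emit P4@[33:33]
i=34 'c': node 11→14 ·f
i=35 'a': node 14→11 ·f  emit P4@[35:35]
i=36 'a': node 11→11 ·f  emit P4@[36:36]
i=37 'd': node 11→3 ·f
i=38 'd': node 3→3 ·f
i=39 'c': node 3→4
i=40 'd': node 4→5  emit P1@[38:40],P6@[39:40]
i=41 'a': node 5→12 ·f  emit P4@[41:41]
i=42 'b': node 12→13  emit P5@[40:42]
i=43 'd': node 13→10 ·f  emit P3@[42:43]
i=44 'b': node 10→6 ·f
i=45 'c': node 6→7  emit P0@[44:45]
i=46 'd': node 7→8  emit P6@[45:46]
i=47 'd': node 8→9  emit P2@[43:47]
i=48 'b': node 9→6 ·f
i=49 'd': node 6→10 ·f  emit P3@[48:49]
i=50 'b': node 10→6 ·f
i=51 'c': node 6→7  emit P0@[50:51]
i=52 'd': node 7→8  emit P6@[51:52]
i=53 'd': node 8→9  emit P2@[49:53]
i=54 'b': node 9→6 ·f
i=55 'c': node 6→7  emit P0@[54:55]
i=56 'a': node 7→11 ·f  emit P4@[56:56]
i=57 'd': node 11→3 ·f
i=58 'c': node 3→4
i=59 'd': node 4→5  emit P1@[57:59],P6@[58:59]
i=60 'c': node 5→4 ·f
i=61 'd': node 4→5  emit P1@[59:61],P6@[60:61]
i=62 'c': node 5→4 ·f
i=63 'd': node 4→5  emit P1@[61:63],P6@[62:63]
i=64 'a': node 5→12 ·f  emit P4@[64:64]
i=65 'b': node 12→13  emit P5@[63:65]
i=66 'a': node 13→11 ·f  emit P4@[66:66]
i=67 'c': node 11→14 ·f
i=68 'b': node 14→1 ·f
i=69 'b': node 1→1 ·f
i=70 'd': node 1→10  emit P3@[69:70]
i=71 'b': node 10→6 ·f
i=72 'd': node 6→10 ·f  emit P3@[71:72]
i=73 'c': node 10→4 ·f

All matches (sorted): [[0,4],[2,3],[4,1],[4,6],[7,1],[7,6],[8,4],[9,4],[10,4],[13,1],[13,6],[15,3],[18,0],[19,6],[20,2],[22,3],[25,1],[25,6],[27,3],[31,0],[33,4],[35,4],[36,4],[40,1],[40,6],[41,4],[42,5],[43,3],[45,0],[46,6],[47,2],[49,3],[51,0],[52,6],[53,2],[55,0],[56,4],[59,1],[59,6],[61,1],[61,6],[63,1],[63,6],[64,4],[65,5],[66,4],[70,3],[72,3]]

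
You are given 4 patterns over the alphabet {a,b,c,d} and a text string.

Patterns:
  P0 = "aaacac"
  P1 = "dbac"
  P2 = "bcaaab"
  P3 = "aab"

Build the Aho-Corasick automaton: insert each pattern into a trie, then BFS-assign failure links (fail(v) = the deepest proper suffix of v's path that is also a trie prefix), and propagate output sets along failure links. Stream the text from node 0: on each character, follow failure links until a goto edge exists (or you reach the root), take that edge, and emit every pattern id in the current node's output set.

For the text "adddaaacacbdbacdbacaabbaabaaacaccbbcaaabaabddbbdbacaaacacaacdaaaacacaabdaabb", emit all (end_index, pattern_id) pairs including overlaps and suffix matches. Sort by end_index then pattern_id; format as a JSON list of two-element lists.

Construct AC machine:
Trie nodes:
  n0 'ε': a→1 b→11 d→7
  n1 'a': a→2
  n2 'aa': a→3 b→17
  n3 'aaa': c→4
  n4 'aaac': a→5
  n5 'aaaca': c→6
  n6 'aaacac': ·  [P0 ends]
  n7 'd': b→8
  n8 'db': a→9
  n9 'dba': c→10
  n10 'dbac': ·  [P1 ends]
  n11 'b': c→12
  n12 'bc': a→13
  n13 'bca': a→14
  n14 'bcaa': a→15
  n15 'bcaaa': b→16
  n16 'bcaaab': ·  [P2 ends]
  n17 'aab': ·  [P3 ends]

Failure links (BFS by depth):
  n1('a'): parent n0 fail=0; on 'a' 0 → fail=0;  out ∅∪∅=∅
  n7('d'): parent n0 fail=0; on 'd' 0 → fail=0;  out ∅∪∅=∅
  n11('b'): parent n0 fail=0; on 'b' 0 → fail=0;  out ∅∪∅=∅
  n2('aa'): parent n1 fail=0; on 'a' 0 → fail=1;  out ∅∪∅=∅
  n8('db'): parent n7 fail=0; on 'b' 0 → fail=11;  out ∅∪∅=∅
  n12('bc'): parent n11 fail=0; on 'c' 0 → fail=0;  out ∅∪∅=∅
  n3('aaa'): parent n2 fail=1; on 'a' 1 → fail=2;  out ∅∪∅=∅
  n9('dba'): parent n8 fail=11; on 'a' 11→0 → fail=1;  out ∅∪∅=∅
  n13('bca'): parent n12 fail=0; on 'a' 0 → fail=1;  out ∅∪∅=∅
  n17('aab'): parent n2 fail=1; on 'b' 1→0 → fail=11;  out {3}∪∅={3}
  n4('aaac'): parent n3 fail=2; on 'c' 2→1→0 → fail=0;  out ∅∪∅=∅
  n10('dbac'): parent n9 fail=1; on 'c' 1→0 → fail=0;  out {1}∪∅={1}
  n14('bcaa'): parent n13 fail=1; on 'a' 1 → fail=2;  out ∅∪∅=∅
  n5('aaaca'): parent n4 fail=0; on 'a' 0 → fail=1;  out ∅∪∅=∅
  n15('bcaaa'): parent n14 fail=2; on 'a' 2 → fail=3;  out ∅∪∅=∅
  n6('aaacac'): parent n5 fail=1; on 'c' 1→0 → fail=0;  out {0}∪∅={0}
  n16('bcaaab'): parent n15 fail=3; on 'b' 3→2 → fail=17;  out {2}∪{3}={2,3}

Scan:
pos 0 'a': at 1
pos 1 'd': at 7 (fail-walked)
pos 2 'd': at 7 (fail-walked)
pos 3 'd': at 7 (fail-walked)
pos 4 'a': at 1 (fail-walked)
pos 5 'a': at 2
pos 6 'a': at 3
pos 7 'c': at 4
pos 8 'a': at 5
pos 9 'c': at 6  ** P0@[4:9]
pos 10 'b': at 11 (fail-walked)
pos 11 'd': at 7 (fail-walked)
pos 12 'b': at 8
pos 13 'a': at 9
pos 14 'c': at 10  ** P1@[11:14]
pos 15 'd': at 7 (fail-walked)
pos 16 'b': at 8
pos 17 'a': at 9
pos 18 'c': at 10  ** P1@[15:18]
pos 19 'a': at 1 (fail-walked)
pos 20 'a': at 2
pos 21 'b': at 17  ** P3@[19:21]
pos 22 'b': at 11 (fail-walked)
pos 23 'a': at 1 (fail-walked)
pos 24 'a': at 2
pos 25 'b': at 17  ** P3@[23:25]
pos 26 'a': at 1 (fail-walked)
pos 27 'a': at 2
pos 28 'a': at 3
pos 29 'c': at 4
pos 30 'a': at 5
pos 31 'c': at 6  ** P0@[26:31]
pos 32 'c': at 0 (fail-walked)
pos 33 'b': at 11
pos 34 'b': at 11 (fail-walked)
pos 35 'c': at 12
pos 36 'a': at 13
pos 37 'a': at 14
pos 38 'a': at 15
pos 39 'b': at 16  ** P2@[34:39],P3@[37:39]
pos 40 'a': at 1 (fail-walked)
pos 41 'a': at 2
pos 42 'b': at 17  ** P3@[40:42]
pos 43 'd': at 7 (fail-walked)
pos 44 'd': at 7 (fail-walked)
pos 45 'b': at 8
pos 46 'b': at 11 (fail-walked)
pos 47 'd': at 7 (fail-walked)
pos 48 'b': at 8
pos 49 'a': at 9
pos 50 'c': at 10  ** P1@[47:50]
pos 51 'a': at 1 (fail-walked)
pos 52 'a': at 2
pos 53 'a': at 3
pos 54 'c': at 4
pos 55 'a': at 5
pos 56 'c': at 6  ** P0@[51:56]
pos 57 'a': at 1 (fail-walked)
pos 58 'a': at 2
pos 59 'c': at 0 (fail-walked)
pos 60 'd': at 7
pos 61 'a': at 1 (fail-walked)
pos 62 'a': at 2
pos 63 'a': at 3
pos 64 'a': at 3 (fail-walked)
pos 65 'c': at 4
pos 66 'a': at 5
pos 67 'c': at 6  ** P0@[62:67]
pos 68 'a': at 1 (fail-walked)
pos 69 'a': at 2
pos 70 'b': at 17  ** P3@[68:70]
pos 71 'd': at 7 (fail-walked)
pos 72 'a': at 1 (fail-walked)
pos 73 'a': at 2
pos 74 'b': at 17  ** P3@[72:74]
pos 75 'b': at 11 (fail-walked)

Matches: [[9,0],[14,1],[18,1],[21,3],[25,3],[31,0],[39,2],[39,3],[42,3],[50,1],[56,0],[67,0],[70,3],[74,3]]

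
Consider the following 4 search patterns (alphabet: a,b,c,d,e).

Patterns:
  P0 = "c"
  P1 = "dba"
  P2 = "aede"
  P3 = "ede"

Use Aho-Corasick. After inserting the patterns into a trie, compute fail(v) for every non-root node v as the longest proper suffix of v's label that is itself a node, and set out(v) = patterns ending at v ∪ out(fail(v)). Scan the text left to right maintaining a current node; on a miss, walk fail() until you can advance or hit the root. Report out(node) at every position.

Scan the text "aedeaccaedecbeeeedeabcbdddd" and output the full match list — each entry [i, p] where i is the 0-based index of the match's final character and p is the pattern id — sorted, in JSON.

Build:
Trie (insert patterns):
  n0 'ε': a→5 c→1 d→2 e→9
  n1 'c': ·  [P0 ends]
  n2 'd': b→3
  n3 'db': a→4
  n4 'dba': ·  [P1 ends]
  n5 'a': e→6
  n6 'ae': d→7
  n7 'aed': e→8
  n8 'aede': ·  [P2 ends]
  n9 'e': d→10
  n10 'ed': e→11
  n11 'ede': ·  [P3 ends]

Failure links (BFS by depth):
  n1('c'): parent n0 fail=0; on 'c' 0 → fail=0;  out {0}∪∅={0}
  n2('d'): parent n0 fail=0; on 'd' 0 → fail=0;  out ∅∪∅=∅
  n5('a'): parent n0 fail=0; on 'a' 0 → fail=0;  out ∅∪∅=∅
  n9('e'): parent n0 fail=0; on 'e' 0 → fail=0;  out ∅∪∅=∅
  n3('db'): parent n2 fail=0; on 'b' 0 → fail=0;  out ∅∪∅=∅
  n6('ae'): parent n5 fail=0; on 'e' 0 → fail=9;  out ∅∪∅=∅
  n10('ed'): parent n9 fail=0; on 'd' 0 → fail=2;  out ∅∪∅=∅
  n4('dba'): parent n3 fail=0; on 'a' 0 → fail=5;  out {1}∪∅={1}
  n7('aed'): parent n6 fail=9; on 'd' 9 → fail=10;  out ∅∪∅=∅
  n11('ede'): parent n10 fail=2; on 'e' 2→0 → fail=9;  out {3}∪∅={3}
  n8('aede'): parent n7 fail=10; on 'e' 10 → fail=11;  out {2}∪{3}={2,3}

Scan:
i=0 'a': node 0→5
i=1 'e': node 5→6
i=2 'd': node 6→7
i=3 'e': node 7→8  ** P2@[0:3],P3@[1:3]
i=4 'a': node 8→5 (via fail)
i=5 'c': node 5→1 (via fail)  ** P0@[5:5]
i=6 'c': node 1→1 (via fail)  ** P0@[6:6]
i=7 'a': node 1→5 (via fail)
i=8 'e': node 5→6
i=9 'd': node 6→7
i=10 'e': node 7→8  ** P2@[7:10],P3@[8:10]
i=11 'c': node 8→1 (via fail)  ** P0@[11:11]
i=12 'b': node 1→0 (via fail)
i=13 'e': node 0→9
i=14 'e': node 9→9 (via fail)
i=15 'e': node 9→9 (via fail)
i=16 'e': node 9→9 (via fail)
i=17 'd': node 9→10
i=18 'e': node 10→11  ** P3@[16:18]
i=19 'a': node 11→5 (via fail)
i=20 'b': node 5→0 (via fail)
i=21 'c': node 0→1  ** P0@[21:21]
i=22 'b': node 1→0 (via fail)
i=23 'd': node 0→2
i=24 'd': node 2→2 (via fail)
i=25 'd': node 2→2 (via fail)
i=26 'd': node 2→2 (via fail)

Matches: [[3,2],[3,3],[5,0],[6,0],[10,2],[10,3],[11,0],[18,3],[21,0]]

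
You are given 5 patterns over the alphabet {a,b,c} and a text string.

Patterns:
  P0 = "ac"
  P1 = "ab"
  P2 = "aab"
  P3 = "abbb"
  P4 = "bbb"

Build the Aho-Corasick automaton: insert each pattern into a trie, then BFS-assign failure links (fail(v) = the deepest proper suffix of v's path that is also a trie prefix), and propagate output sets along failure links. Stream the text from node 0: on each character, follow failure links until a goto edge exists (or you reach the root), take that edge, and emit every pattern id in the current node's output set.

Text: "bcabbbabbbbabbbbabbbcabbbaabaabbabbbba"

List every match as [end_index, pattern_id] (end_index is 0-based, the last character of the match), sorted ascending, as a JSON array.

Construct AC machine:
Trie nodes:
  n0 'ε': a→1 b→8
  n1 'a': a→4 b→3 c→2
  n2 'ac': ·  ←P0
  n3 'ab': b→6  ←P1
  n4 'aa': b→5
  n5 'aab': ·  ←P2
  n6 'abb': b→7
  n7 'abbb': ·  ←P3
  n8 'b': b→9
  n9 'bb': b→10
  n10 'bbb': ·  ←P4

BFS fail/out derivation:
  fail(1) 'a': from fail(0)=0 chase 'a': 0 ⇒ 0;  out=∅∪out(0)=∅
  fail(8) 'b': from fail(0)=0 chase 'b': 0 ⇒ 0;  out=∅∪out(0)=∅
  fail(2) 'ac': from fail(1)=0 chase 'c': 0 ⇒ 0;  out={0}∪out(0)={0}
  fail(3) 'ab': from fail(1)=0 chase 'b': 0 ⇒ 8;  out={1}∪out(8)={1}
  fail(4) 'aa': from fail(1)=0 chase 'a': 0 ⇒ 1;  out=∅∪out(1)=∅
  fail(9) 'bb': from fail(8)=0 chase 'b': 0 ⇒ 8;  out=∅∪out(8)=∅
  fail(5) 'aab': from fail(4)=1 chase 'b': 1 ⇒ 3;  out={2}∪out(3)={1,2}
  fail(6) 'abb': from fail(3)=8 chase 'b': 8 ⇒ 9;  out=∅∪out(9)=∅
  fail(10) 'bbb': from fail(9)=8 chase 'b': 8 ⇒ 9;  out={4}∪out(9)={4}
  fail(7) 'abbb': from fail(6)=9 chase 'b': 9 ⇒ 10;  out={3}∪out(10)={3,4}

Run:
pos 0 'b': at 8
pos 1 'c': at 0 (fail-walked)
pos 2 'a': at 1
pos 3 'b': at 3  emit P1@[2:3]
pos 4 'b': at 6
pos 5 'b': at 7  emit P3@[2:5],P4@[3:5]
pos 6 'a': at 1 (fail-walked)
pos 7 'b': at 3  emit P1@[6:7]
pos 8 'b': at 6
pos 9 'b': at 7  emit P3@[6:9],P4@[7:9]
pos 10 'b': at 10 (fail-walked)  emit P4@[8:10]
pos 11 'a': at 1 (fail-walked)
pos 12 'b': at 3  emit P1@[11:12]
pos 13 'b': at 6
pos 14 'b': at 7  emit P3@[11:14],P4@[12:14]
pos 15 'b': at 10 (fail-walked)  emit P4@[13:15]
pos 16 'a': at 1 (fail-walked)
pos 17 'b': at 3  emit P1@[16:17]
pos 18 'b': at 6
pos 19 'b': at 7  emit P3@[16:19],P4@[17:19]
pos 20 'c': at 0 (fail-walked)
pos 21 'a': at 1
pos 22 'b': at 3  emit P1@[21:22]
pos 23 'b': at 6
pos 24 'b': at 7  emit P3@[21:24],P4@[22:24]
pos 25 'a': at 1 (fail-walked)
pos 26 'a': at 4
pos 27 'b': at 5  emit P1@[26:27],P2@[25:27]
pos 28 'a': at 1 (fail-walked)
pos 29 'a': at 4
pos 30 'b': at 5  emit P1@[29:30],P2@[28:30]
pos 31 'b': at 6 (fail-walked)
pos 32 'a': at 1 (fail-walked)
pos 33 'b': at 3  emit P1@[32:33]
pos 34 'b': at 6
pos 35 'b': at 7  emit P3@[32:35],P4@[33:35]
pos 36 'b': at 10 (fail-walked)  emit P4@[34:36]
pos 37 'a': at 1 (fail-walked)

Matches: [[3,1],[5,3],[5,4],[7,1],[9,3],[9,4],[10,4],[12,1],[14,3],[14,4],[15,4],[17,1],[19,3],[19,4],[22,1],[24,3],[24,4],[27,1],[27,2],[30,1],[30,2],[33,1],[35,3],[35,4],[36,4]]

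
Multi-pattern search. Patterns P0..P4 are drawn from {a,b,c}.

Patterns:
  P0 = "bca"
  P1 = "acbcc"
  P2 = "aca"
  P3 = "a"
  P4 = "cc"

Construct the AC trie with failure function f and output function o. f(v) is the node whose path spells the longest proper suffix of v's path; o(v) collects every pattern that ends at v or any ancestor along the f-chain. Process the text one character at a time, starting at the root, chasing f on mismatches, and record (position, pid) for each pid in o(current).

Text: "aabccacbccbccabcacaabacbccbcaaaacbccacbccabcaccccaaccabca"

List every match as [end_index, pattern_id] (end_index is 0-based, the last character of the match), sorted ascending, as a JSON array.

Construct AC machine:
Trie (insert patterns):
  n0 'ε': a→4 b→1 c→10
  n1 'b': c→2
  n2 'bc': a→3
  n3 'bca': ·  [P0 ends]
  n4 'a': c→5  [P3 ends]
  n5 'ac': a→9 b→6
  n6 'acb': c→7
  n7 'acbc': c→8
  n8 'acbcc': ·  [P1 ends]
  n9 'aca': ·  [P2 ends]
  n10 'c': c→11
  n11 'cc': ·  [P4 ends]

Failure links (BFS by depth):
  fail(1) 'b': from fail(0)=0 chase 'b': 0 ⇒ 0;  out=∅∪out(0)=∅
  fail(4) 'a': from fail(0)=0 chase 'a': 0 ⇒ 0;  out={3}∪out(0)={3}
  fail(10) 'c': from fail(0)=0 chase 'c': 0 ⇒ 0;  out=∅∪out(0)=∅
  fail(2) 'bc': from fail(1)=0 chase 'c': 0 ⇒ 10;  out=∅∪out(10)=∅
  fail(5) 'ac': from fail(4)=0 chase 'c': 0 ⇒ 10;  out=∅∪out(10)=∅
  fail(11) 'cc': from fail(10)=0 chase 'c': 0 ⇒ 10;  out={4}∪out(10)={4}
  fail(3) 'bca': from fail(2)=10 chase 'a': 10→0 ⇒ 4;  out={0}∪out(4)={0,3}
  fail(6) 'acb': from fail(5)=10 chase 'b': 10→0 ⇒ 1;  out=∅∪out(1)=∅
  fail(9) 'aca': from fail(5)=10 chase 'a': 10→0 ⇒ 4;  out={2}∪out(4)={2,3}
  fail(7) 'acbc': from fail(6)=1 chase 'c': 1 ⇒ 2;  out=∅∪out(2)=∅
  fail(8) 'acbcc': from fail(7)=2 chase 'c': 2→10 ⇒ 11;  out={1}∪out(11)={1,4}

Scan:
i=0 'a': node 0→4  emit P3@[0:0]
i=1 'a': node 4→4 (fail-walked)  emit P3@[1:1]
i=2 'b': node 4→1 (fail-walked)
i=3 'c': node 1→2
i=4 'c': node 2→11 (fail-walked)  emit P4@[3:4]
i=5 'a': node 11→4 (fail-walked)  emit P3@[5:5]
i=6 'c': node 4→5
i=7 'b': node 5→6
i=8 'c': node 6→7
i=9 'c': node 7→8  emit P1@[5:9],P4@[8:9]
i=10 'b': node 8→1 (fail-walked)
i=11 'c': node 1→2
i=12 'c': node 2→11 (fail-walked)  emit P4@[11:12]
i=13 'a': node 11→4 (fail-walked)  emit P3@[13:13]
i=14 'b': node 4→1 (fail-walked)
i=15 'c': node 1→2
i=16 'a': node 2→3  emit P0@[14:16],P3@[16:16]
i=17 'c': node 3→5 (fail-walked)
i=18 'a': node 5→9  emit P2@[16:18],P3@[18:18]
i=19 'a': node 9→4 (fail-walked)  emit P3@[19:19]
i=20 'b': node 4→1 (fail-walked)
i=21 'a': node 1→4 (fail-walked)  emit P3@[21:21]
i=22 'c': node 4→5
i=23 'b': node 5→6
i=24 'c': node 6→7
i=25 'c': node 7→8  emit P1@[21:25],P4@[24:25]
i=26 'b': node 8→1 (fail-walked)
i=27 'c': node 1→2
i=28 'a': node 2→3  emit P0@[26:28],P3@[28:28]
i=29 'a': node 3→4 (fail-walked)  emit P3@[29:29]
i=30 'a': node 4→4 (fail-walked)  emit P3@[30:30]
i=31 'a': node 4→4 (fail-walked)  emit P3@[31:31]
i=32 'c': node 4→5
i=33 'b': node 5→6
i=34 'c': node 6→7
i=35 'c': node 7→8  emit P1@[31:35],P4@[34:35]
i=36 'a': node 8→4 (fail-walked)  emit P3@[36:36]
i=37 'c': node 4→5
i=38 'b': node 5→6
i=39 'c': node 6→7
i=40 'c': node 7→8  emit P1@[36:40],P4@[39:40]
i=41 'a': node 8→4 (fail-walked)  emit P3@[41:41]
i=42 'b': node 4→1 (fail-walked)
i=43 'c': node 1→2
i=44 'a': node 2→3  emit P0@[42:44],P3@[44:44]
i=45 'c': node 3→5 (fail-walked)
i=46 'c': node 5→11 (fail-walked)  emit P4@[45:46]
i=47 'c': node 11→11 (fail-walked)  emit P4@[46:47]
i=48 'c': node 11→11 (fail-walked)  emit P4@[47:48]
i=49 'a': node 11→4 (fail-walked)  emit P3@[49:49]
i=50 'a': node 4→4 (fail-walked)  emit P3@[50:50]
i=51 'c': node 4→5
i=52 'c': node 5→11 (fail-walked)  emit P4@[51:52]
i=53 'a': node 11→4 (fail-walked)  emit P3@[53:53]
i=54 'b': node 4→1 (fail-walked)
i=55 'c': node 1→2
i=56 'a': node 2→3  emit P0@[54:56],P3@[56:56]

Result: [[0,3],[1,3],[4,4],[5,3],[9,1],[9,4],[12,4],[13,3],[16,0],[16,3],[18,2],[18,3],[19,3],[21,3],[25,1],[25,4],[28,0],[28,3],[29,3],[30,3],[31,3],[35,1],[35,4],[36,3],[40,1],[40,4],[41,3],[44,0],[44,3],[46,4],[47,4],[48,4],[49,3],[50,3],[52,4],[53,3],[56,0],[56,3]]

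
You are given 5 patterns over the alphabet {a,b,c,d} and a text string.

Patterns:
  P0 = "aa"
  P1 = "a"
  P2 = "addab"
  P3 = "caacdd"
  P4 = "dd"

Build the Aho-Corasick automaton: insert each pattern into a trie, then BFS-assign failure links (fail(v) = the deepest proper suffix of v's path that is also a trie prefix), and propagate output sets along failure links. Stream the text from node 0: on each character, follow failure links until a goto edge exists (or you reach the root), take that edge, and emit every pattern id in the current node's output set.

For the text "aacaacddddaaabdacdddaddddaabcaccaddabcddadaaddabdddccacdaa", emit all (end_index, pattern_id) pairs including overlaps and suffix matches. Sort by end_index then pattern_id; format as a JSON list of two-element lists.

Build:
Trie (insert patterns):
  n0 'ε': a→1 c→7 d→13
  n1 'a': a→2 d→3  [P1 ends]
  n2 'aa': ·  [P0 ends]
  n3 'ad': d→4
  n4 'add': a→5
  n5 'adda': b→6
  n6 'addab': ·  [P2 ends]
  n7 'c': a→8
  n8 'ca': a→9
  n9 'caa': c→10
  n10 'caac': d→11
  n11 'caacd': d→12
  n12 'caacdd': ·  [P3 ends]
  n13 'd': d→14
  n14 'dd': ·  [P4 ends]

BFS fail/out derivation:
  fail(1) 'a': from fail(0)=0 chase 'a': 0 ⇒ 0;  out={1}∪out(0)={1}
  fail(7) 'c': from fail(0)=0 chase 'c': 0 ⇒ 0;  out=∅∪out(0)=∅
  fail(13) 'd': from fail(0)=0 chase 'd': 0 ⇒ 0;  out=∅∪out(0)=∅
  fail(2) 'aa': from fail(1)=0 chase 'a': 0 ⇒ 1;  out={0}∪out(1)={0,1}
  fail(3) 'ad': from fail(1)=0 chase 'd': 0 ⇒ 13;  out=∅∪out(13)=∅
  fail(8) 'ca': from fail(7)=0 chase 'a': 0 ⇒ 1;  out=∅∪out(1)={1}
  fail(14) 'dd': from fail(13)=0 chase 'd': 0 ⇒ 13;  out={4}∪out(13)={4}
  fail(4) 'add': from fail(3)=13 chase 'd': 13 ⇒ 14;  out=∅∪out(14)={4}
  fail(9) 'caa': from fail(8)=1 chase 'a': 1 ⇒ 2;  out=∅∪out(2)={0,1}
  fail(5) 'adda': from fail(4)=14 chase 'a': 14→13→0 ⇒ 1;  out=∅∪out(1)={1}
  fail(10) 'caac': from fail(9)=2 chase 'c': 2→1→0 ⇒ 7;  out=∅∪out(7)=∅
  fail(6) 'addab': from fail(5)=1 chase 'b': 1→0 ⇒ 0;  out={2}∪out(0)={2}
  fail(11) 'caacd': from fail(10)=7 chase 'd': 7→0 ⇒ 13;  out=∅∪out(13)=∅
  fail(12) 'caacdd': from fail(11)=13 chase 'd': 13 ⇒ 14;  out={3}∪out(14)={3,4}

Scan:
[0] read 'a'  n0⇒n1  → match P1@[0:0]
[1] read 'a'  n1⇒n2  → match P0@[0:1],P1@[1:1]
[2] read 'c'  n2⇒n7 (fail-walked)
[3] read 'a'  n7⇒n8  → match P1@[3:3]
[4] read 'a'  n8⇒n9  → match P0@[3:4],P1@[4:4]
[5] read 'c'  n9⇒n10
[6] read 'd'  n10⇒n11
[7] read 'd'  n11⇒n12  → match P3@[2:7],P4@[6:7]
[8] read 'd'  n12⇒n14 (fail-walked)  → match P4@[7:8]
[9] read 'd'  n14⇒n14 (fail-walked)  → match P4@[8:9]
[10] read 'a'  n14⇒n1 (fail-walked)  → match P1@[10:10]
[11] read 'a'  n1⇒n2  → match P0@[10:11],P1@[11:11]
[12] read 'a'  n2⇒n2 (fail-walked)  → match P0@[11:12],P1@[12:12]
[13] read 'b'  n2⇒n0 (fail-walked)
[14] read 'd'  n0⇒n13
[15] read 'a'  n13⇒n1 (fail-walked)  → match P1@[15:15]
[16] read 'c'  n1⇒n7 (fail-walked)
[17] read 'd'  n7⇒n13 (fail-walked)
[18] read 'd'  n13⇒n14  → match P4@[17:18]
[19] read 'd'  n14⇒n14 (fail-walked)  → match P4@[18:19]
[20] read 'a'  n14⇒n1 (fail-walked)  → match P1@[20:20]
[21] read 'd'  n1⇒n3
[22] read 'd'  n3⇒n4  → match P4@[21:22]
[23] read 'd'  n4⇒n14 (fail-walked)  → match P4@[22:23]
[24] read 'd'  n14⇒n14 (fail-walked)  → match P4@[23:24]
[25] read 'a'  n14⇒n1 (fail-walked)  → match P1@[25:25]
[26] read 'a'  n1⇒n2  → match P0@[25:26],P1@[26:26]
[27] read 'b'  n2⇒n0 (fail-walked)
[28] read 'c'  n0⇒n7
[29] read 'a'  n7⇒n8  → match P1@[29:29]
[30] read 'c'  n8⇒n7 (fail-walked)
[31] read 'c'  n7⇒n7 (fail-walked)
[32] read 'a'  n7⇒n8  → match P1@[32:32]
[33] read 'd'  n8⇒n3 (fail-walked)
[34] read 'd'  n3⇒n4  → match P4@[33:34]
[35] read 'a'  n4⇒n5  → match P1@[35:35]
[36] read 'b'  n5⇒n6  → match P2@[32:36]
[37] read 'c'  n6⇒n7 (fail-walked)
[38] read 'd'  n7⇒n13 (fail-walked)
[39] read 'd'  n13⇒n14  → match P4@[38:39]
[40] read 'a'  n14⇒n1 (fail-walked)  → match P1@[40:40]
[41] read 'd'  n1⇒n3
[42] read 'a'  n3⇒n1 (fail-walked)  → match P1@[42:42]
[43] read 'a'  n1⇒n2  → match P0@[42:43],P1@[43:43]
[44] read 'd'  n2⇒n3 (fail-walked)
[45] read 'd'  n3⇒n4  → match P4@[44:45]
[46] read 'a'  n4⇒n5  → match P1@[46:46]
[47] read 'b'  n5⇒n6  → match P2@[43:47]
[48] read 'd'  n6⇒n13 (fail-walked)
[49] read 'd'  n13⇒n14  → match P4@[48:49]
[50] read 'd'  n14⇒n14 (fail-walked)  → match P4@[49:50]
[51] read 'c'  n14⇒n7 (fail-walked)
[52] read 'c'  n7⇒n7 (fail-walked)
[53] read 'a'  n7⇒n8  → match P1@[53:53]
[54] read 'c'  n8⇒n7 (fail-walked)
[55] read 'd'  n7⇒n13 (fail-walked)
[56] read 'a'  n13⇒n1 (fail-walked)  → match P1@[56:56]
[57] read 'a'  n1⇒n2  → match P0@[56:57],P1@[57:57]

All matches (sorted): [[0,1],[1,0],[1,1],[3,1],[4,0],[4,1],[7,3],[7,4],[8,4],[9,4],[10,1],[11,0],[11,1],[12,0],[12,1],[15,1],[18,4],[19,4],[20,1],[22,4],[23,4],[24,4],[25,1],[26,0],[26,1],[29,1],[32,1],[34,4],[35,1],[36,2],[39,4],[40,1],[42,1],[43,0],[43,1],[45,4],[46,1],[47,2],[49,4],[50,4],[53,1],[56,1],[57,0],[57,1]]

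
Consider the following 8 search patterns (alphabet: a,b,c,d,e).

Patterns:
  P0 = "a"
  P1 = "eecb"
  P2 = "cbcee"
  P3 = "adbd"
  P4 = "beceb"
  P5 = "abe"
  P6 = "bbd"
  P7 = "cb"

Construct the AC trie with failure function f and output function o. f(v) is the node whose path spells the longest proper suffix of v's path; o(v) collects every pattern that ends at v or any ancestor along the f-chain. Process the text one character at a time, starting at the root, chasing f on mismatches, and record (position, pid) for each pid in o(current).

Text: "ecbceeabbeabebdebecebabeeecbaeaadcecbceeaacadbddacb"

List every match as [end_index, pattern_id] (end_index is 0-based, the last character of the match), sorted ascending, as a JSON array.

Build:
Trie nodes:
  0='ε' goto a→1 b→14 c→6 e→2
  1='a' goto b→19 d→11  [P0 ends]
  2='e' goto e→3
  3='ee' goto c→4
  4='eec' goto b→5
  5='eecb' goto ·  [P1 ends]
  6='c' goto b→7
  7='cb' goto c→8  [P7 ends]
  8='cbc' goto e→9
  9='cbce' goto e→10
  10='cbcee' goto ·  [P2 ends]
  11='ad' goto b→12
  12='adb' goto d→13
  13='adbd' goto ·  [P3 ends]
  14='b' goto b→21 e→15
  15='be' goto c→16
  16='bec' goto e→17
  17='bece' goto b→18
  18='beceb' goto ·  [P4 ends]
  19='ab' goto e→20
  20='abe' goto ·  [P5 ends]
  21='bb' goto d→22
  22='bbd' goto ·  [P6 ends]

Failure links (BFS by depth):
  fail(1) 'a': from fail(0)=0 chase 'a': 0 ⇒ 0;  out={0}∪out(0)={0}
  fail(2) 'e': from fail(0)=0 chase 'e': 0 ⇒ 0;  out=∅∪out(0)=∅
  fail(6) 'c': from fail(0)=0 chase 'c': 0 ⇒ 0;  out=∅∪out(0)=∅
  fail(14) 'b': from fail(0)=0 chase 'b': 0 ⇒ 0;  out=∅∪out(0)=∅
  fail(3) 'ee': from fail(2)=0 chase 'e': 0 ⇒ 2;  out=∅∪out(2)=∅
  fail(7) 'cb': from fail(6)=0 chase 'b': 0 ⇒ 14;  out={7}∪out(14)={7}
  fail(11) 'ad': from fail(1)=0 chase 'd': 0 ⇒ 0;  out=∅∪out(0)=∅
  fail(15) 'be': from fail(14)=0 chase 'e': 0 ⇒ 2;  out=∅∪out(2)=∅
  fail(19) 'ab': from fail(1)=0 chase 'b': 0 ⇒ 14;  out=∅∪out(14)=∅
  fail(21) 'bb': from fail(14)=0 chase 'b': 0 ⇒ 14;  out=∅∪out(14)=∅
  fail(4) 'eec': from fail(3)=2 chase 'c': 2→0 ⇒ 6;  out=∅∪out(6)=∅
  fail(8) 'cbc': from fail(7)=14 chase 'c': 14→0 ⇒ 6;  out=∅∪out(6)=∅
  fail(12) 'adb': from fail(11)=0 chase 'b': 0 ⇒ 14;  out=∅∪out(14)=∅
  fail(16) 'bec': from fail(15)=2 chase 'c': 2→0 ⇒ 6;  out=∅∪out(6)=∅
  fail(20) 'abe': from fail(19)=14 chase 'e': 14 ⇒ 15;  out={5}∪out(15)={5}
  fail(22) 'bbd': from fail(21)=14 chase 'd': 14→0 ⇒ 0;  out={6}∪out(0)={6}
  fail(5) 'eecb': from fail(4)=6 chase 'b': 6 ⇒ 7;  out={1}∪out(7)={1,7}
  fail(9) 'cbce': from fail(8)=6 chase 'e': 6→0 ⇒ 2;  out=∅∪out(2)=∅
  fail(13) 'adbd': from fail(12)=14 chase 'd': 14→0 ⇒ 0;  out={3}∪out(0)={3}
  fail(17) 'bece': from fail(16)=6 chase 'e': 6→0 ⇒ 2;  out=∅∪out(2)=∅
  fail(10) 'cbcee': from fail(9)=2 chase 'e': 2 ⇒ 3;  out={2}∪out(3)={2}
  fail(18) 'beceb': from fail(17)=2 chase 'b': 2→0 ⇒ 14;  out={4}∪out(14)={4}

Text stream:
[0] read 'e'  n0⇒n2
[1] read 'c'  n2⇒n6 (via fail)
[2] read 'b'  n6⇒n7  emit P7@[1:2]
[3] read 'c'  n7⇒n8
[4] read 'e'  n8⇒n9
[5] read 'e'  n9⇒n10  emit P2@[1:5]
[6] read 'a'  n10⇒n1 (via fail)  emit P0@[6:6]
[7] read 'b'  n1⇒n19
[8] read 'b'  n19⇒n21 (via fail)
[9] read 'e'  n21⇒n15 (via fail)
[10] read 'a'  n15⇒n1 (via fail)  emit P0@[10:10]
[11] read 'b'  n1⇒n19
[12] read 'e'  n19⇒n20  emit P5@[10:12]
[13] read 'b'  n20⇒n14 (via fail)
[14] read 'd'  n14⇒n0 (via fail)
[15] read 'e'  n0⇒n2
[16] read 'b'  n2⇒n14 (via fail)
[17] read 'e'  n14⇒n15
[18] read 'c'  n15⇒n16
[19] read 'e'  n16⇒n17
[20] read 'b'  n17⇒n18  emit P4@[16:20]
[21] read 'a'  n18⇒n1 (via fail)  emit P0@[21:21]
[22] read 'b'  n1⇒n19
[23] read 'e'  n19⇒n20  emit P5@[21:23]
[24] read 'e'  n20⇒n3 (via fail)
[25] read 'e'  n3⇒n3 (via fail)
[26] read 'c'  n3⇒n4
[27] read 'b'  n4⇒n5  emit P1@[24:27],P7@[26:27]
[28] read 'a'  n5⇒n1 (via fail)  emit P0@[28:28]
[29] read 'e'  n1⇒n2 (via fail)
[30] read 'a'  n2⇒n1 (via fail)  emit P0@[30:30]
[31] read 'a'  n1⇒n1 (via fail)  emit P0@[31:31]
[32] read 'd'  n1⇒n11
[33] read 'c'  n11⇒n6 (via fail)
[34] read 'e'  n6⇒n2 (via fail)
[35] read 'c'  n2⇒n6 (via fail)
[36] read 'b'  n6⇒n7  emit P7@[35:36]
[37] read 'c'  n7⇒n8
[38] read 'e'  n8⇒n9
[39] read 'e'  n9⇒n10  emit P2@[35:39]
[40] read 'a'  n10⇒n1 (via fail)  emit P0@[40:40]
[41] read 'a'  n1⇒n1 (via fail)  emit P0@[41:41]
[42] read 'c'  n1⇒n6 (via fail)
[43] read 'a'  n6⇒n1 (via fail)  emit P0@[43:43]
[44] read 'd'  n1⇒n11
[45] read 'b'  n11⇒n12
[46] read 'd'  n12⇒n13  emit P3@[43:46]
[47] read 'd'  n13⇒n0 (via fail)
[48] read 'a'  n0⇒n1  emit P0@[48:48]
[49] read 'c'  n1⇒n6 (via fail)
[50] read 'b'  n6⇒n7  emit P7@[49:50]

All matches (sorted): [[2,7],[5,2],[6,0],[10,0],[12,5],[20,4],[21,0],[23,5],[27,1],[27,7],[28,0],[30,0],[31,0],[36,7],[39,2],[40,0],[41,0],[43,0],[46,3],[48,0],[50,7]]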